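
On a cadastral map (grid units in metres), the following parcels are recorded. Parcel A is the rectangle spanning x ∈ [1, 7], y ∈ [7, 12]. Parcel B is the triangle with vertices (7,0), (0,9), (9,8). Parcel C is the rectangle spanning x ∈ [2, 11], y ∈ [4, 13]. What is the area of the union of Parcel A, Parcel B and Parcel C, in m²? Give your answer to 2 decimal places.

94.94

By inclusion–exclusion:
Individual areas: |Parcel A| = 30, |Parcel B| = 37, |Parcel C| = 81.
|Parcel A∩Parcel B| = 9.1349.
|Parcel A∩Parcel C|: x∈[2,7], y∈[7,12] → 5·5 = 25.
|Parcel B∩Parcel C| = 26.4286.
|Parcel A∩Parcel B∩Parcel C| = 7.5.
|Parcel A ∪ Parcel B ∪ Parcel C| = 148 − 60.5635 + 7.5 = 94.94.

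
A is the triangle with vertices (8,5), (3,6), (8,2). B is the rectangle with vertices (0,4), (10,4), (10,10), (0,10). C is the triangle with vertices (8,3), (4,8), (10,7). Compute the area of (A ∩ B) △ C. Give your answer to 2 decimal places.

|A ∩ B| = 5.
|(A ∩ B) ∩ C| = 1.5048.
|(A ∩ B) △ C| = 5 + 13 − 3.0095 = 14.99.

14.99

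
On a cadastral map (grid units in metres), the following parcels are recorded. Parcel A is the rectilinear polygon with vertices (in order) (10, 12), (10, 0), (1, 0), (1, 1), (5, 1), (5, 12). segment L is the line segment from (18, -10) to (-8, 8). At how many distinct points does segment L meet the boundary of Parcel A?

2

The segment meets the boundary at (2.111,1), (3.556,0).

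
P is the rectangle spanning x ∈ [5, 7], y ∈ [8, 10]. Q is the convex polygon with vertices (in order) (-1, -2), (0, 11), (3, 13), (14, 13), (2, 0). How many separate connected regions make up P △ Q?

1

P △ Q is a single connected region.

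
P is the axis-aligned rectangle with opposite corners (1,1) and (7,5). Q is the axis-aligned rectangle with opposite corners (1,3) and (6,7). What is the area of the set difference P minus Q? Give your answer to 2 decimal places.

14.00

|P∩Q|: x∈[1,6], y∈[3,5] → 5·2 = 10.
|P| = 24.
|P ∖ Q| = |P| − |P∩Q| = 24 − 10 = 14.00.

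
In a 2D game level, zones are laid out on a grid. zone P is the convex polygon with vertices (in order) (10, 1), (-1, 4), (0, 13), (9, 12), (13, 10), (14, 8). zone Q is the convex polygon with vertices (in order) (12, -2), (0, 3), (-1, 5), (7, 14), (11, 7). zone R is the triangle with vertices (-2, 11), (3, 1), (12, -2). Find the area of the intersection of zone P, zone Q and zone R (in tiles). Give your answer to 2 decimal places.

17.16

The intersection is the polygon with vertices (1.47,7.778), (8.257,1.475), (1.895,3.211), (0.28,6.44).
By the shoelace formula its area is 17.16.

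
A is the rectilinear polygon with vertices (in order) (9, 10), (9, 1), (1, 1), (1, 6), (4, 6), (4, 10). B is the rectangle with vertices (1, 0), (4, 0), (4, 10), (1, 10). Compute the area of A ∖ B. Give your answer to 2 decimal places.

|A| = 60, |A∩B| = 15.
|A ∖ B| = |A| − |A∩B| = 60 − 15 = 45.00.

45.00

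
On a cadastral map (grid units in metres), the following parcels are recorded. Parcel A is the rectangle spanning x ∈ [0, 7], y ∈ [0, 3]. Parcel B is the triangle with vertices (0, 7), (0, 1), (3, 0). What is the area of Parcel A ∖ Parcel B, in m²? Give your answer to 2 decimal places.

|Parcel A| = 21, |Parcel A∩Parcel B| = 5.5714.
|Parcel A ∖ Parcel B| = |Parcel A| − |Parcel A∩Parcel B| = 21 − 5.5714 = 15.43.

15.43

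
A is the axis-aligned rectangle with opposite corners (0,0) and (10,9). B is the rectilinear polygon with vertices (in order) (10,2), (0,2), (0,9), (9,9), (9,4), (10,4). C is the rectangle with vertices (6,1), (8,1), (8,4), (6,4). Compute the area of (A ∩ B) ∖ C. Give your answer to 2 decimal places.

|A ∩ B| = 65.
|(A ∩ B) ∩ C| = 4.
|(A ∩ B) ∖ C| = 65 − 4 = 61.00.

61.00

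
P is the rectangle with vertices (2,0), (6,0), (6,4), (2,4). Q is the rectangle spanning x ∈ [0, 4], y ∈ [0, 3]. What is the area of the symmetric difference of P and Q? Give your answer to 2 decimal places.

16.00

|P∩Q|: x∈[2,4], y∈[0,3] → 2·3 = 6.
|P △ Q| = |P| + |Q| − 2·|P∩Q| = 16 + 12 − 12 = 16.00.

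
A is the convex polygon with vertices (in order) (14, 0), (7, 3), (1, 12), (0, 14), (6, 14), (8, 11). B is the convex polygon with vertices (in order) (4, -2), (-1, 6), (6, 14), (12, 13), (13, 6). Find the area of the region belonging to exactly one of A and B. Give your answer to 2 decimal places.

|A| = 73.5, |B| = 132.5, |A∩B| = 51.5302.
|A △ B| = |A| + |B| − 2·|A∩B| = 73.5 + 132.5 − 103.0603 = 102.94.

102.94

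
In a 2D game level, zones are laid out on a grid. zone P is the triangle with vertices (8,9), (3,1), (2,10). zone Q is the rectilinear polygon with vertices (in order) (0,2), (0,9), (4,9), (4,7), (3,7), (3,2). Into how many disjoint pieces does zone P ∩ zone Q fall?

zone P ∩ zone Q is a single connected region.

1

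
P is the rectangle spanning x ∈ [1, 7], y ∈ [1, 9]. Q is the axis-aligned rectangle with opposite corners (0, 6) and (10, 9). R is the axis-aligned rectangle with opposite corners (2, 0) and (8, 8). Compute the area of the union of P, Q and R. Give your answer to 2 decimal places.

By inclusion–exclusion:
Individual areas: |P| = 48, |Q| = 30, |R| = 48.
|P∩Q|: x∈[1,7], y∈[6,9] → 6·3 = 18.
|P∩R|: x∈[2,7], y∈[1,8] → 5·7 = 35.
|Q∩R|: x∈[2,8], y∈[6,8] → 6·2 = 12.
|P∩Q∩R| = 10.
|P ∪ Q ∪ R| = 126 − 65 + 10 = 71.00.

71.00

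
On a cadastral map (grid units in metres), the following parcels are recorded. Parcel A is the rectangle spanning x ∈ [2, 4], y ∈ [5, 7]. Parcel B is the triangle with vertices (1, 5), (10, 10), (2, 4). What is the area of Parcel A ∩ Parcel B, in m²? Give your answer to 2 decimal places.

2.06

The intersection is the polygon with vertices (4,5.5), (3.333,5), (2,5), (2,5.556), (4,6.667).
By the shoelace formula its area is 2.06.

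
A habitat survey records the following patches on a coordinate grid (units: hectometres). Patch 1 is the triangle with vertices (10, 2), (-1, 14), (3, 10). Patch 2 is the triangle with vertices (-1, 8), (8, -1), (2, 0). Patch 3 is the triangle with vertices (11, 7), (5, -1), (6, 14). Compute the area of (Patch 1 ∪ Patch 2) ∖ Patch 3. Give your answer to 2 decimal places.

22.47

|Patch 1 ∪ Patch 2| = 24.5.
|(Patch 1 ∪ Patch 2) ∩ Patch 3| = 2.0324.
|(Patch 1 ∪ Patch 2) ∖ Patch 3| = 24.5 − 2.0324 = 22.47.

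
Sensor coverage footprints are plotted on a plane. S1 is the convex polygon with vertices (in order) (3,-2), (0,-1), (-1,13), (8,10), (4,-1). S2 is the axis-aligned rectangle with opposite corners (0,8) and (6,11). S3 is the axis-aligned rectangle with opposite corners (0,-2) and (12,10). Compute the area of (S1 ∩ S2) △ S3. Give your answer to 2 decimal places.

|S1 ∩ S2| = 17.8333.
|(S1 ∩ S2) ∩ S3| = 12.
|(S1 ∩ S2) △ S3| = 17.8333 + 144 − 24 = 137.83.

137.83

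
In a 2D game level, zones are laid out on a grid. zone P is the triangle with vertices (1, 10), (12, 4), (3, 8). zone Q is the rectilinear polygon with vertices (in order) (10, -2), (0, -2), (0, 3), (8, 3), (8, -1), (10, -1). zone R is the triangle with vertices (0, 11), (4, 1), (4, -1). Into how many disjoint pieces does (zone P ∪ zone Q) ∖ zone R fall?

2

(zone P ∪ zone Q) ∖ zone R splits into 2 disjoint pieces (area 5, area 40.1333).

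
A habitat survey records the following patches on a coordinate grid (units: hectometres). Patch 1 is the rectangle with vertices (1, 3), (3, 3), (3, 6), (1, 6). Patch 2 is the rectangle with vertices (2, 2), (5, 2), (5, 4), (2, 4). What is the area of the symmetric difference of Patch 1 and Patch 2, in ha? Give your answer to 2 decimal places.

|Patch 1∩Patch 2|: x∈[2,3], y∈[3,4] → 1·1 = 1.
|Patch 1 △ Patch 2| = |Patch 1| + |Patch 2| − 2·|Patch 1∩Patch 2| = 6 + 6 − 2 = 10.00.

10.00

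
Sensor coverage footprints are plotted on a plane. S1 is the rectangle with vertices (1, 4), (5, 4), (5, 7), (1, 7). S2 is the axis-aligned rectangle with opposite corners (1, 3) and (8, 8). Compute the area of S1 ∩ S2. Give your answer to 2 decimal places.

|S1∩S2|: x∈[1,5], y∈[4,7] → 4·3 = 12.

12.00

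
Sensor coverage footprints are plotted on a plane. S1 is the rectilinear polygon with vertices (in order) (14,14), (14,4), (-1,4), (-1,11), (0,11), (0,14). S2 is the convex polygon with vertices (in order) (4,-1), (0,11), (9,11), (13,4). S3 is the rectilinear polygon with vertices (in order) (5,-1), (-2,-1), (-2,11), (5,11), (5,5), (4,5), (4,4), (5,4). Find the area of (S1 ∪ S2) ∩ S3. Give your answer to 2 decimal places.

49.89

|S1 ∪ S2| = 173.6667.
|(S1 ∪ S2) ∩ S3| = 49.89.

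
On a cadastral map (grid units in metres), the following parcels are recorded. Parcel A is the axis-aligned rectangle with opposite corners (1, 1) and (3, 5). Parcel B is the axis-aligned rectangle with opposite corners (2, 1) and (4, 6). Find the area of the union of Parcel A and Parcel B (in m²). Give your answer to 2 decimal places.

14.00

By inclusion–exclusion:
Individual areas: |Parcel A| = 8, |Parcel B| = 10.
|Parcel A∩Parcel B|: x∈[2,3], y∈[1,5] → 1·4 = 4.
|Parcel A ∪ Parcel B| = 18 − 4 = 14.00.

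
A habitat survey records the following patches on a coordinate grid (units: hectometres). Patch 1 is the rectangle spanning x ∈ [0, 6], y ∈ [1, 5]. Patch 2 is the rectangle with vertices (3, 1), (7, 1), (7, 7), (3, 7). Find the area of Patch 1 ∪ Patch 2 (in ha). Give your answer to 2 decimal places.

36.00

By inclusion–exclusion:
Individual areas: |Patch 1| = 24, |Patch 2| = 24.
|Patch 1∩Patch 2|: x∈[3,6], y∈[1,5] → 3·4 = 12.
|Patch 1 ∪ Patch 2| = 48 − 12 = 36.00.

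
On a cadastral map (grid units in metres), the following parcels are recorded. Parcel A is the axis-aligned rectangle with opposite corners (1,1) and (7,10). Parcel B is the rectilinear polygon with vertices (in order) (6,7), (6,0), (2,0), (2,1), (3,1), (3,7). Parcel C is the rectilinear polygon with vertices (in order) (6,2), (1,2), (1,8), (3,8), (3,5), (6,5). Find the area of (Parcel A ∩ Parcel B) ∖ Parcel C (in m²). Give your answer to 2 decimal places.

9.00

|Parcel A ∩ Parcel B| = 18.
|(Parcel A ∩ Parcel B) ∩ Parcel C| = 9.
|(Parcel A ∩ Parcel B) ∖ Parcel C| = 18 − 9 = 9.00.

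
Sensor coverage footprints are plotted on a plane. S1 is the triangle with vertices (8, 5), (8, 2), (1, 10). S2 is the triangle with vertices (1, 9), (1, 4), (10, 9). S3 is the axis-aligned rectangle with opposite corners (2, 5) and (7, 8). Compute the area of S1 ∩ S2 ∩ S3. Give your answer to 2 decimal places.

The intersection is the polygon with vertices (5.725,6.625), (4.533,5.963), (2.75,8), (3.8,8).
By the shoelace formula its area is 2.53.

2.53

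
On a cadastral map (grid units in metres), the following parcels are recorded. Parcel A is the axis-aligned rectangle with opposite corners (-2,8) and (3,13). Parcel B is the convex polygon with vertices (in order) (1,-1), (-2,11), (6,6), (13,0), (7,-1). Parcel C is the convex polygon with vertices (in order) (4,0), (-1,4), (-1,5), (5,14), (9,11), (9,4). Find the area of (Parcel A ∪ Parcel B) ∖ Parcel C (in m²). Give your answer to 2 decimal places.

55.93

|Parcel A ∪ Parcel B| = 101.925.
|(Parcel A ∪ Parcel B) ∩ Parcel C| = 45.9988.
|(Parcel A ∪ Parcel B) ∖ Parcel C| = 101.925 − 45.9988 = 55.93.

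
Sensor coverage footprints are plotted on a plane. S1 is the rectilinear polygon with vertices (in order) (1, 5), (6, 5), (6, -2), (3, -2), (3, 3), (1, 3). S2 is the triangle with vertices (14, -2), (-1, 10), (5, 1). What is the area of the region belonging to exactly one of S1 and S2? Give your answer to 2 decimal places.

|S1| = 25, |S2| = 31.5, |S1∩S2| = 9.275.
|S1 △ S2| = |S1| + |S2| − 2·|S1∩S2| = 25 + 31.5 − 18.55 = 37.95.

37.95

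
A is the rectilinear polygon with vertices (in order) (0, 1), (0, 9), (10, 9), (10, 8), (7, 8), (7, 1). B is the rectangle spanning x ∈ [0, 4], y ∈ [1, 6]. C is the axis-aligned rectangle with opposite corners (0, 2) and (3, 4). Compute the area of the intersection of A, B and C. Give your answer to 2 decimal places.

6.00

The intersection is the polygon with vertices (0,4), (3,4), (3,2), (0,2).
By the shoelace formula its area is 6.00.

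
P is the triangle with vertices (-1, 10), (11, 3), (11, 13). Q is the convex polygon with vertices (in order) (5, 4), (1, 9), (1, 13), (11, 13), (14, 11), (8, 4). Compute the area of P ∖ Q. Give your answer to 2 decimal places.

|P| = 60, |P∩Q| = 52.5268.
|P ∖ Q| = |P| − |P∩Q| = 60 − 52.5268 = 7.47.

7.47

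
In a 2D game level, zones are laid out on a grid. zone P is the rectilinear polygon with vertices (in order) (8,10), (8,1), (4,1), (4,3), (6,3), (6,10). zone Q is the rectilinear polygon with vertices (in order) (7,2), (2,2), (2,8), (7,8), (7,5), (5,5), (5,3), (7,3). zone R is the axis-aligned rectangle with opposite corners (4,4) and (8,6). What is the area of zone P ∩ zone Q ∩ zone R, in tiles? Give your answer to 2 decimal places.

1.00

The intersection is the polygon with vertices (7,5), (6,5), (6,6), (7,6).
By the shoelace formula its area is 1.00.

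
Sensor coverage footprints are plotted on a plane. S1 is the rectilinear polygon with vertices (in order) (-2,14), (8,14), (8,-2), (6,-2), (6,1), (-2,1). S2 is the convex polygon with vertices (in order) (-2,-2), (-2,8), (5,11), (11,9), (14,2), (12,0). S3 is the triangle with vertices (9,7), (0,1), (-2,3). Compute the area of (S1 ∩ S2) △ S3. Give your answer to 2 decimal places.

76.73

|S1 ∩ S2| = 91.4286.
|(S1 ∩ S2) ∩ S3| = 14.8485.
|(S1 ∩ S2) △ S3| = 91.4286 + 15 − 29.697 = 76.73.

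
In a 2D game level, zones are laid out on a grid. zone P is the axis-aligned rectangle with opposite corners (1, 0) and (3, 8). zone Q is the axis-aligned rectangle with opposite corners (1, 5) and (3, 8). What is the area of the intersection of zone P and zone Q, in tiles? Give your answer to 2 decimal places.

|zone P∩zone Q|: x∈[1,3], y∈[5,8] → 2·3 = 6.

6.00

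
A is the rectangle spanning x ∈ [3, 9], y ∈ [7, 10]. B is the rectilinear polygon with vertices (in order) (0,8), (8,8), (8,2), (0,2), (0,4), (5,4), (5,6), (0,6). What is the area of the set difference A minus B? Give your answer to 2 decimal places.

13.00

|A| = 18, |A∩B| = 5.
|A ∖ B| = |A| − |A∩B| = 18 − 5 = 13.00.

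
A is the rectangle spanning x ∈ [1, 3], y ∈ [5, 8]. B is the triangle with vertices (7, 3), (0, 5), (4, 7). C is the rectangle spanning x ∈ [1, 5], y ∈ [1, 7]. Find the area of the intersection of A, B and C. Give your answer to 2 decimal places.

The intersection is the polygon with vertices (1,5), (1,5.5), (3,6.5), (3,5).
By the shoelace formula its area is 2.00.

2.00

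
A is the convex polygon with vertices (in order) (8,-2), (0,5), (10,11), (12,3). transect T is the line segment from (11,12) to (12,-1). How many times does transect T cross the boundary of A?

2

The segment meets the boundary at (11.719,2.649), (11.556,4.778).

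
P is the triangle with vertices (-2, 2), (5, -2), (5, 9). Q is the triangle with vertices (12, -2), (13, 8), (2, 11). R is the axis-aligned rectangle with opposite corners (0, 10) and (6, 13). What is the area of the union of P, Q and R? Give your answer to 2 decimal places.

By inclusion–exclusion:
Individual areas: |P| = 38.5, |Q| = 56.5, |R| = 18.
|P∩Q| = 0.7848.
|P∩R| = 0.
|Q∩R| = 1.4487.
|P∩Q∩R| = 0.
|P ∪ Q ∪ R| = 113 − 2.2335 + 0 = 110.77.

110.77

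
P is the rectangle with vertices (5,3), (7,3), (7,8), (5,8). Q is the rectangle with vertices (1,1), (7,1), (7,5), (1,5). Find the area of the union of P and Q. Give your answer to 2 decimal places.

By inclusion–exclusion:
Individual areas: |P| = 10, |Q| = 24.
|P∩Q|: x∈[5,7], y∈[3,5] → 2·2 = 4.
|P ∪ Q| = 34 − 4 = 30.00.

30.00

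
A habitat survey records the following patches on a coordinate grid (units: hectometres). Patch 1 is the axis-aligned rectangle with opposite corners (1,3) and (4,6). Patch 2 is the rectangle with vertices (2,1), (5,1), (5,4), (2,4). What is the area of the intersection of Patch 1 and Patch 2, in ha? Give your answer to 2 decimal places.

|Patch 1∩Patch 2|: x∈[2,4], y∈[3,4] → 2·1 = 2.

2.00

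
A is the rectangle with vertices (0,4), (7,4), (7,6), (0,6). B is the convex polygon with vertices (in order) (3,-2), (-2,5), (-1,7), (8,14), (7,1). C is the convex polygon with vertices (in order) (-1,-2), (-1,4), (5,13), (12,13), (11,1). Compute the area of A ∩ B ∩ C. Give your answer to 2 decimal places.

The intersection is the polygon with vertices (0,5.5), (0.333,6), (7,6), (7,4), (0,4).
By the shoelace formula its area is 13.92.

13.92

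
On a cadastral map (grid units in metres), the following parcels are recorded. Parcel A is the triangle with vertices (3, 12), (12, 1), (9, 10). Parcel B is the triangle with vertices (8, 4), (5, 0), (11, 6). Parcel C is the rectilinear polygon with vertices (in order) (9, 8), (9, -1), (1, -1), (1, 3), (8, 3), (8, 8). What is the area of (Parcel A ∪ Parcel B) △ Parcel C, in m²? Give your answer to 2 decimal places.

|Parcel A ∪ Parcel B| = 26.4788.
|(Parcel A ∪ Parcel B) ∩ Parcel C| = 4.6806.
|(Parcel A ∪ Parcel B) △ Parcel C| = 26.4788 + 37 − 9.3611 = 54.12.

54.12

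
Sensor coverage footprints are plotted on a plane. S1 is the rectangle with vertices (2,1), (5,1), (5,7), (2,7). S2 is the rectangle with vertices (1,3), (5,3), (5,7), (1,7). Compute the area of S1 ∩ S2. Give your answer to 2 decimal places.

|S1∩S2|: x∈[2,5], y∈[3,7] → 3·4 = 12.

12.00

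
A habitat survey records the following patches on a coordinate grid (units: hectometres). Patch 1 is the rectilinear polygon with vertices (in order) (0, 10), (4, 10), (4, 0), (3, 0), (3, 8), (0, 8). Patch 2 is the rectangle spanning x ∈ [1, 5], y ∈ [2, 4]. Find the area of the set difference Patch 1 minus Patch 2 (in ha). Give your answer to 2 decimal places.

14.00

|Patch 1| = 16, |Patch 1∩Patch 2| = 2.
|Patch 1 ∖ Patch 2| = |Patch 1| − |Patch 1∩Patch 2| = 16 − 2 = 14.00.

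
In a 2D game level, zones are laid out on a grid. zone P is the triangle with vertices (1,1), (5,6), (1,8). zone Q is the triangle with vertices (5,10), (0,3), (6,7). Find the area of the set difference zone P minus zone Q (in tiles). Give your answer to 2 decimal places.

|zone P| = 14, |zone P∩zone Q| = 4.6371.
|zone P ∖ zone Q| = |zone P| − |zone P∩zone Q| = 14 − 4.6371 = 9.36.

9.36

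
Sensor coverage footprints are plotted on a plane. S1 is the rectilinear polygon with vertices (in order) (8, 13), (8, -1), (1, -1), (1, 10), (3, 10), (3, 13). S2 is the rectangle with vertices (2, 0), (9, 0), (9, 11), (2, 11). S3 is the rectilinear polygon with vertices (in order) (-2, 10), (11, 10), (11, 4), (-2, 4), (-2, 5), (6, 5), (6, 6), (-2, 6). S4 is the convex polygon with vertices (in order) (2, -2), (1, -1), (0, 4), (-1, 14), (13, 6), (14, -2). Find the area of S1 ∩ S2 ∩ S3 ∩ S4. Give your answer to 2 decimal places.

30.86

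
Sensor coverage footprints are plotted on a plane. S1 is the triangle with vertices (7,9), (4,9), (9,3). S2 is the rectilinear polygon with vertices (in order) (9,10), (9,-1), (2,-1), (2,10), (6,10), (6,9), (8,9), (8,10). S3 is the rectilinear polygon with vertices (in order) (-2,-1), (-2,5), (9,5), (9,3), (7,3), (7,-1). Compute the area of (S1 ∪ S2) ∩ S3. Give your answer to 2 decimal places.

34.00

The region (S1 ∪ S2) ∩ S3 is the polygon with vertices (9,3), (7,3), (7,-1), (2,-1), (2,5), (9,5).
By the shoelace formula its area is 34.00.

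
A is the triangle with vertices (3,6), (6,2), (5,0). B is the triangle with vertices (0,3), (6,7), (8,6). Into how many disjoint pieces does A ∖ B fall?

2

A ∖ B splits into 2 disjoint pieces (area 0.1136, area 4.4919).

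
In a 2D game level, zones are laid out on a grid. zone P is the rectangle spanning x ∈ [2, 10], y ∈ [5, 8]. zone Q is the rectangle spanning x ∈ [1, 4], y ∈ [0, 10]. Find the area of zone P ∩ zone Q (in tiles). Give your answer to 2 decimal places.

|zone P∩zone Q|: x∈[2,4], y∈[5,8] → 2·3 = 6.

6.00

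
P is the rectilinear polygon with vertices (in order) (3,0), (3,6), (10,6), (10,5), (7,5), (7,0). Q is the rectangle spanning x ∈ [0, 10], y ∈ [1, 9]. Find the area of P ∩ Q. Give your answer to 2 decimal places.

23.00

The intersection is the polygon with vertices (3,6), (10,6), (10,5), (7,5), (7,1), (3,1).
By the shoelace formula its area is 23.00.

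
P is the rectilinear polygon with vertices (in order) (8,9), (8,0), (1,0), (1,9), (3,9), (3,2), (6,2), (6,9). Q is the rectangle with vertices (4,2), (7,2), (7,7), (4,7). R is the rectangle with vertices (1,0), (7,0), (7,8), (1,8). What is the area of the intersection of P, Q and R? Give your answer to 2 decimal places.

5.00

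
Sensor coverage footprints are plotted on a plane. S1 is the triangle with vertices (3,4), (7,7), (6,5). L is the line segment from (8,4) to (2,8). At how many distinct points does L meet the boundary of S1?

2

The segment meets the boundary at (5.353,5.765), (6.125,5.25).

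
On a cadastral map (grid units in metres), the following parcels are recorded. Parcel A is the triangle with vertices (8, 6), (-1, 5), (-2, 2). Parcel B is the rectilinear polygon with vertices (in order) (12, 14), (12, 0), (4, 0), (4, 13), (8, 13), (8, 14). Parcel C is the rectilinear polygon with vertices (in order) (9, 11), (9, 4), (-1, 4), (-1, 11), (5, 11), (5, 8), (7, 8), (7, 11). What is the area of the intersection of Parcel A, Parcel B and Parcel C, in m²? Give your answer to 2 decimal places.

2.31

The intersection is the polygon with vertices (4,4.4), (4,5.556), (8,6).
By the shoelace formula its area is 2.31.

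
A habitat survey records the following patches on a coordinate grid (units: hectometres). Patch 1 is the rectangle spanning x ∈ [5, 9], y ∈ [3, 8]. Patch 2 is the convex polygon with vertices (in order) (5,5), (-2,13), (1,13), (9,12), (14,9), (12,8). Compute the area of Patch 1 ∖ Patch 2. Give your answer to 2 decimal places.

|Patch 1| = 20, |Patch 1∩Patch 2| = 8.5714.
|Patch 1 ∖ Patch 2| = |Patch 1| − |Patch 1∩Patch 2| = 20 − 8.5714 = 11.43.

11.43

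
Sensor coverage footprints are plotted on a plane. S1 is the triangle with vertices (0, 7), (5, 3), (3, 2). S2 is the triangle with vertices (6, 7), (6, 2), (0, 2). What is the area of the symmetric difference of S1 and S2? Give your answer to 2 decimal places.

13.81

|S1| = 6.5, |S2| = 15, |S1∩S2| = 3.8469.
|S1 △ S2| = |S1| + |S2| − 2·|S1∩S2| = 6.5 + 15 − 7.6939 = 13.81.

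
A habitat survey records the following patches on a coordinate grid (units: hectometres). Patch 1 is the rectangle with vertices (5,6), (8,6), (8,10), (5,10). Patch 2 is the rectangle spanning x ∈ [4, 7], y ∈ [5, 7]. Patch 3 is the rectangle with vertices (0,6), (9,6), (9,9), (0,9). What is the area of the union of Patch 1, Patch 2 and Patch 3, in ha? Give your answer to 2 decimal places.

33.00

By inclusion–exclusion:
Individual areas: |Patch 1| = 12, |Patch 2| = 6, |Patch 3| = 27.
|Patch 1∩Patch 2|: x∈[5,7], y∈[6,7] → 2·1 = 2.
|Patch 1∩Patch 3|: x∈[5,8], y∈[6,9] → 3·3 = 9.
|Patch 2∩Patch 3|: x∈[4,7], y∈[6,7] → 3·1 = 3.
|Patch 1∩Patch 2∩Patch 3| = 2.
|Patch 1 ∪ Patch 2 ∪ Patch 3| = 45 − 14 + 2 = 33.00.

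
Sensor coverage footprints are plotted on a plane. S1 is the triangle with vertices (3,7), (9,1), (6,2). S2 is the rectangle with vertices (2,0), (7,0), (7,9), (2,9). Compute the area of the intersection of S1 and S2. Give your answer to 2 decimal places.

4.67

The intersection is the polygon with vertices (7,3), (7,1.667), (6,2), (3,7).
By the shoelace formula its area is 4.67.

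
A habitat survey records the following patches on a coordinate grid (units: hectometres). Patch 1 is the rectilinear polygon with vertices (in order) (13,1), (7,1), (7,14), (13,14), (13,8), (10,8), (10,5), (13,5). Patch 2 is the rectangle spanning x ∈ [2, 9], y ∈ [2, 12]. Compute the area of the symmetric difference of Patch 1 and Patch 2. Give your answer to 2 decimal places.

99.00

|Patch 1| = 69, |Patch 2| = 70, |Patch 1∩Patch 2| = 20.
|Patch 1 △ Patch 2| = |Patch 1| + |Patch 2| − 2·|Patch 1∩Patch 2| = 69 + 70 − 40 = 99.00.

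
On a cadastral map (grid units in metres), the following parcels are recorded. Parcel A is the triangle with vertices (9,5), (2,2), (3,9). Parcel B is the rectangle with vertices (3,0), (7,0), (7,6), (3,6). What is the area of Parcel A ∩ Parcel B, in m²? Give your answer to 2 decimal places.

10.86

The intersection is the polygon with vertices (3,2.429), (3,6), (7,6), (7,4.143).
By the shoelace formula its area is 10.86.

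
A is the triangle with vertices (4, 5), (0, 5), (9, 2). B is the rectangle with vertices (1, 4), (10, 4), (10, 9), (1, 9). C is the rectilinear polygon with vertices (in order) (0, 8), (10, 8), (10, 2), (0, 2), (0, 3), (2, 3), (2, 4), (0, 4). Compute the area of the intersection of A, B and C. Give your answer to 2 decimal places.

3.17

The intersection is the polygon with vertices (5.667,4), (3,4), (1,4.667), (1,5), (4,5).
By the shoelace formula its area is 3.17.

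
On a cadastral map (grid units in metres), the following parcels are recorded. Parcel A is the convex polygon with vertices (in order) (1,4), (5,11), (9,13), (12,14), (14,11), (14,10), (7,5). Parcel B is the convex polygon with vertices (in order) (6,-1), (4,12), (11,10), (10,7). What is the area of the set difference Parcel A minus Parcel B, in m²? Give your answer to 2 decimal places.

33.79

|Parcel A| = 64, |Parcel A∩Parcel B| = 30.214.
|Parcel A ∖ Parcel B| = |Parcel A| − |Parcel A∩Parcel B| = 64 − 30.214 = 33.79.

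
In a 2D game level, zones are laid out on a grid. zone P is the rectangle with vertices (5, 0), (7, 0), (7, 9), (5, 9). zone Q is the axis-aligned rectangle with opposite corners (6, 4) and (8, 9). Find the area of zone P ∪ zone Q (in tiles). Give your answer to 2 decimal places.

23.00

By inclusion–exclusion:
Individual areas: |zone P| = 18, |zone Q| = 10.
|zone P∩zone Q|: x∈[6,7], y∈[4,9] → 1·5 = 5.
|zone P ∪ zone Q| = 28 − 5 = 23.00.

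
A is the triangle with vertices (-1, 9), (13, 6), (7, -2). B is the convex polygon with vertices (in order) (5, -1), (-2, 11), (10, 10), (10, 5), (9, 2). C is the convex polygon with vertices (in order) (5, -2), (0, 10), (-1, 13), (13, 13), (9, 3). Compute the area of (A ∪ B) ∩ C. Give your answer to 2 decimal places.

76.83

|A ∪ B| = 100.028.
|(A ∪ B) ∩ C| = 76.83.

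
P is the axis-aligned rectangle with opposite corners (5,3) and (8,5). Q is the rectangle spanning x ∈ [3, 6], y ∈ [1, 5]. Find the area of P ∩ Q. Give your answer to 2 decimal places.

|P∩Q|: x∈[5,6], y∈[3,5] → 1·2 = 2.

2.00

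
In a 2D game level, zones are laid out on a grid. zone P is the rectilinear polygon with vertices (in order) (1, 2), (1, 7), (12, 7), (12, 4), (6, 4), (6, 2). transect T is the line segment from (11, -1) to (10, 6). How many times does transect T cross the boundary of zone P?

1

The segment meets the boundary at (10.286,4).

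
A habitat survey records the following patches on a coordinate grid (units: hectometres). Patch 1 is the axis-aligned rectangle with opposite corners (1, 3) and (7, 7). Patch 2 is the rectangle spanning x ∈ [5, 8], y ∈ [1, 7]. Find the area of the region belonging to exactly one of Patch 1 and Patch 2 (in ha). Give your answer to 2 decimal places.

26.00

|Patch 1∩Patch 2|: x∈[5,7], y∈[3,7] → 2·4 = 8.
|Patch 1 △ Patch 2| = |Patch 1| + |Patch 2| − 2·|Patch 1∩Patch 2| = 24 + 18 − 16 = 26.00.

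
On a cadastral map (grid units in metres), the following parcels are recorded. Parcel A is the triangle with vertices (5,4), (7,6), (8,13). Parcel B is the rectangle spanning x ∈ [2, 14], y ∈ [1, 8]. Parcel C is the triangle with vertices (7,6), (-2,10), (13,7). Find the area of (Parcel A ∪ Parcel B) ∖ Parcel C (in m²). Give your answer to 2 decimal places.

|Parcel A ∪ Parcel B| = 86.381.
|(Parcel A ∪ Parcel B) ∩ Parcel C| = 11.2108.
|(Parcel A ∪ Parcel B) ∖ Parcel C| = 86.381 − 11.2108 = 75.17.

75.17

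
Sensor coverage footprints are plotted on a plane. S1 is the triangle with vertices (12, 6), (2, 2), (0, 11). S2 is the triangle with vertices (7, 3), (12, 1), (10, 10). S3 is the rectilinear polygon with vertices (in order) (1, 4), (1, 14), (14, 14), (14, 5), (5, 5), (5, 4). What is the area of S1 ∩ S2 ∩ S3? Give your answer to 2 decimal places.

The intersection is the polygon with vertices (8.848,7.313), (10.775,6.51), (10.98,5.592), (9.5,5), (7.857,5).
By the shoelace formula its area is 4.61.

4.61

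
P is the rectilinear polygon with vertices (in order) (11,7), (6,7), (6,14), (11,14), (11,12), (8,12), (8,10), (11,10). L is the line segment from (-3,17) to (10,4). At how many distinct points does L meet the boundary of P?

The segment meets the boundary at (7,7), (6,8).

2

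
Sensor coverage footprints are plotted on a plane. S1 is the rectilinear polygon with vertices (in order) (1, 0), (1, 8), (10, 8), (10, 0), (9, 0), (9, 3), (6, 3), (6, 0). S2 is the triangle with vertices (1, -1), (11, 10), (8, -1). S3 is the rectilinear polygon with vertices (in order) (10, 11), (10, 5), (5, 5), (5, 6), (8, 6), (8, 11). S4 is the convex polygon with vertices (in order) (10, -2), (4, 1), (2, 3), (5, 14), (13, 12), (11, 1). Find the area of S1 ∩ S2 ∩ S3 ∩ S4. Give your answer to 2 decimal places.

6.08

The intersection is the polygon with vertices (9.636,5), (6.455,5), (7.364,6), (8,6), (8,6.7), (9.182,8), (10,8), (10,6.333).
By the shoelace formula its area is 6.08.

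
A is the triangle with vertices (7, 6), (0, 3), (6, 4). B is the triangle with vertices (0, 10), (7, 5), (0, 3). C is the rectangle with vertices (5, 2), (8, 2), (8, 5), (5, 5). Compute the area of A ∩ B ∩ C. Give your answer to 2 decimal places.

The intersection is the polygon with vertices (6.417,4.833), (5,4.429), (5,5), (6.5,5).
By the shoelace formula its area is 0.53.

0.53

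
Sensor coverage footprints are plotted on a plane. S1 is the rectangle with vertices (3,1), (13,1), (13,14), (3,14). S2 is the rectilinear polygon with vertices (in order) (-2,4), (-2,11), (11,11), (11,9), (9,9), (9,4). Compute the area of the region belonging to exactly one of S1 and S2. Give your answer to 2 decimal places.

119.00

|S1| = 130, |S2| = 81, |S1∩S2| = 46.
|S1 △ S2| = |S1| + |S2| − 2·|S1∩S2| = 130 + 81 − 92 = 119.00.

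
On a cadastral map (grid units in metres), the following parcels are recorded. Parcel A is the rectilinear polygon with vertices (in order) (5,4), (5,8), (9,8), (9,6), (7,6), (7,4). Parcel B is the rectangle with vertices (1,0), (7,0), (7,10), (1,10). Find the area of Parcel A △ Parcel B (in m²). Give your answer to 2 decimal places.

56.00

|Parcel A| = 12, |Parcel B| = 60, |Parcel A∩Parcel B| = 8.
|Parcel A △ Parcel B| = |Parcel A| + |Parcel B| − 2·|Parcel A∩Parcel B| = 12 + 60 − 16 = 56.00.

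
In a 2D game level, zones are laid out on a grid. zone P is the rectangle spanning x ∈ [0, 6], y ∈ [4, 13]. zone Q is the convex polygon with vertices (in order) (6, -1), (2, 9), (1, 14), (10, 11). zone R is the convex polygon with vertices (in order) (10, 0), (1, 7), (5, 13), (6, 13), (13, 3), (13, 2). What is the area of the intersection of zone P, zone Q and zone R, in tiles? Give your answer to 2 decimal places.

The intersection is the polygon with vertices (4.857,4), (3.613,4.968), (2.125,8.688), (4.818,12.727), (6,12.333), (6,4).
By the shoelace formula its area is 23.34.

23.34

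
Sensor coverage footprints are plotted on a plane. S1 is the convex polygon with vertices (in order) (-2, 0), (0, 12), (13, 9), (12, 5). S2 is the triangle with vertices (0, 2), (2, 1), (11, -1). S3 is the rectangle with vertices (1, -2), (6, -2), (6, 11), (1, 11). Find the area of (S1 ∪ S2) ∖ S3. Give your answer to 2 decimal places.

|S1 ∪ S2| = 108.6521.
|(S1 ∪ S2) ∩ S3| = 46.3788.
|(S1 ∪ S2) ∖ S3| = 108.6521 − 46.3788 = 62.27.

62.27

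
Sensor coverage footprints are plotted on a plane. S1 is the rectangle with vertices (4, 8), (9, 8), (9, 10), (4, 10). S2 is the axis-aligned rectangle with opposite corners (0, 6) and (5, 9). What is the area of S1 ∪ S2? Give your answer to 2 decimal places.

By inclusion–exclusion:
Individual areas: |S1| = 10, |S2| = 15.
|S1∩S2|: x∈[4,5], y∈[8,9] → 1·1 = 1.
|S1 ∪ S2| = 25 − 1 = 24.00.

24.00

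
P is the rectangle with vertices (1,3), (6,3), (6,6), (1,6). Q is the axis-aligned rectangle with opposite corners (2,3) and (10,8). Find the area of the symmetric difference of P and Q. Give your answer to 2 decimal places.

|P∩Q|: x∈[2,6], y∈[3,6] → 4·3 = 12.
|P △ Q| = |P| + |Q| − 2·|P∩Q| = 15 + 40 − 24 = 31.00.

31.00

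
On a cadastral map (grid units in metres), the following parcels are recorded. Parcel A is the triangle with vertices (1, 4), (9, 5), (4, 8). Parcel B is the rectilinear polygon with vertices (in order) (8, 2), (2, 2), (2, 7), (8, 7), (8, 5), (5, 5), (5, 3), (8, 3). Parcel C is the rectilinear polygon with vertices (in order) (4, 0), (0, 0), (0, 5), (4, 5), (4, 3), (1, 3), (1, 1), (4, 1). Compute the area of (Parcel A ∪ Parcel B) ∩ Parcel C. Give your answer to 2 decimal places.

4.56

The region (Parcel A ∪ Parcel B) ∩ Parcel C is the polygon with vertices (1.75,5), (4,5), (4,3), (2,3), (2,4.125), (1,4).
By the shoelace formula its area is 4.56.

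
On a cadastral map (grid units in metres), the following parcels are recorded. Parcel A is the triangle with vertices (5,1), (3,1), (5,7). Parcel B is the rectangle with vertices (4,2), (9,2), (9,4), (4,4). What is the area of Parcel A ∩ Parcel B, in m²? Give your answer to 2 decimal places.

The intersection is the polygon with vertices (5,2), (4,2), (4,4), (5,4).
By the shoelace formula its area is 2.00.

2.00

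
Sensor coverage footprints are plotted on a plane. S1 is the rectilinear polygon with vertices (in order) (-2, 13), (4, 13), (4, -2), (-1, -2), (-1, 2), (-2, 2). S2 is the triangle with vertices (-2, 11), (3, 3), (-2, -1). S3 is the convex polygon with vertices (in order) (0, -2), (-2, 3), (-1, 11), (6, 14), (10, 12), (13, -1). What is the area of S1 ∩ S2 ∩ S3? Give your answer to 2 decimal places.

The intersection is the polygon with vertices (-1.6,2), (-2,3), (-1.167,9.667), (3,3), (-0.788,-0.03), (-1,0.5), (-1,2).
By the shoelace formula its area is 23.79.

23.79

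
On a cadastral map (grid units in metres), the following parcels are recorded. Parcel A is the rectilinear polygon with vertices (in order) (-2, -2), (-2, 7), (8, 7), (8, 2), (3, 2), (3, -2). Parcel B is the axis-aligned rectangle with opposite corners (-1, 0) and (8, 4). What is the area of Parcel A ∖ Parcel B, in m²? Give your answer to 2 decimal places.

44.00

|Parcel A| = 70, |Parcel A∩Parcel B| = 26.
|Parcel A ∖ Parcel B| = |Parcel A| − |Parcel A∩Parcel B| = 70 − 26 = 44.00.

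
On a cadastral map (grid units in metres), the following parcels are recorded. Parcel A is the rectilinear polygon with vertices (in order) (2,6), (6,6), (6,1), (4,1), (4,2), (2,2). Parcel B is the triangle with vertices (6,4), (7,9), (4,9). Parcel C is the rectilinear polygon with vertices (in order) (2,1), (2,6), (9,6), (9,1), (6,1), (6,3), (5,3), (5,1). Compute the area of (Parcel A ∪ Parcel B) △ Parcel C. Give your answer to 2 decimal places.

24.90

|Parcel A ∪ Parcel B| = 24.7.
|(Parcel A ∪ Parcel B) ∩ Parcel C| = 16.4.
|(Parcel A ∪ Parcel B) △ Parcel C| = 24.7 + 33 − 32.8 = 24.90.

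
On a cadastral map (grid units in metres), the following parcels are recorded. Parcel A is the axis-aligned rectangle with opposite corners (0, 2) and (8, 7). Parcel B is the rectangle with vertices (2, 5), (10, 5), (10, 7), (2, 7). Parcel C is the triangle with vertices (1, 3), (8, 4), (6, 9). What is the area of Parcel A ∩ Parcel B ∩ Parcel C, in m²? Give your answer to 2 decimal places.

7.40

The intersection is the polygon with vertices (2.667,5), (4.333,7), (6.8,7), (7.6,5).
By the shoelace formula its area is 7.40.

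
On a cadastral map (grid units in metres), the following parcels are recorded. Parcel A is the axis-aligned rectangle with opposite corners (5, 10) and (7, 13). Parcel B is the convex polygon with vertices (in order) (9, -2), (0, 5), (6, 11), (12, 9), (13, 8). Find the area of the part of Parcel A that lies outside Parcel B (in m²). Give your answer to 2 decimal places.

|Parcel A| = 6, |Parcel A∩Parcel B| = 1.3333.
|Parcel A ∖ Parcel B| = |Parcel A| − |Parcel A∩Parcel B| = 6 − 1.3333 = 4.67.

4.67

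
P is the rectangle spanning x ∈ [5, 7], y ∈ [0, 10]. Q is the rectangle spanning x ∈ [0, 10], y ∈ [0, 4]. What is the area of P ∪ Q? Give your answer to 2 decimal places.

By inclusion–exclusion:
Individual areas: |P| = 20, |Q| = 40.
|P∩Q|: x∈[5,7], y∈[0,4] → 2·4 = 8.
|P ∪ Q| = 60 − 8 = 52.00.

52.00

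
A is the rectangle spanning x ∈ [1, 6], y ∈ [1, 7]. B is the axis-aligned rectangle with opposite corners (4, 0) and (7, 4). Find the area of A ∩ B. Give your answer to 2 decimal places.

6.00

|A∩B|: x∈[4,6], y∈[1,4] → 2·3 = 6.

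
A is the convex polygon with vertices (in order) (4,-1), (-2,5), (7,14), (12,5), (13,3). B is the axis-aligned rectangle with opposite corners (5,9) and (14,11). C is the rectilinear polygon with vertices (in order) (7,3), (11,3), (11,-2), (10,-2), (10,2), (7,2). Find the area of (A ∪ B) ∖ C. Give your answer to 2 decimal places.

121.44

|A ∪ B| = 125.5556.
|(A ∪ B) ∩ C| = 4.1111.
|(A ∪ B) ∖ C| = 125.5556 − 4.1111 = 121.44.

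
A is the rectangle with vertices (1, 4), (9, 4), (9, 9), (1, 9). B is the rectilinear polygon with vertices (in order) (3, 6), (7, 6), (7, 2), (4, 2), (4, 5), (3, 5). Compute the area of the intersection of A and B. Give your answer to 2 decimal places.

7.00

The intersection is the polygon with vertices (4,4), (4,5), (3,5), (3,6), (7,6), (7,4).
By the shoelace formula its area is 7.00.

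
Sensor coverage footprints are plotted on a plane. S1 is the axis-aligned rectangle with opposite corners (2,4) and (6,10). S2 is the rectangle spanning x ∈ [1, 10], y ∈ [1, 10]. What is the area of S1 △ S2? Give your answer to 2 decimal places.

57.00

|S1∩S2|: x∈[2,6], y∈[4,10] → 4·6 = 24.
|S1 △ S2| = |S1| + |S2| − 2·|S1∩S2| = 24 + 81 − 48 = 57.00.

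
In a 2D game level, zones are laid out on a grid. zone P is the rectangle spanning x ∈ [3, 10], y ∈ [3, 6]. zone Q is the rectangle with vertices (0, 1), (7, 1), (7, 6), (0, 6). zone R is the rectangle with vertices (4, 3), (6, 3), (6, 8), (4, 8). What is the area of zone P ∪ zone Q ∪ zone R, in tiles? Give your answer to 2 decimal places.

48.00

By inclusion–exclusion:
Individual areas: |zone P| = 21, |zone Q| = 35, |zone R| = 10.
|zone P∩zone Q|: x∈[3,7], y∈[3,6] → 4·3 = 12.
|zone P∩zone R|: x∈[4,6], y∈[3,6] → 2·3 = 6.
|zone Q∩zone R|: x∈[4,6], y∈[3,6] → 2·3 = 6.
|zone P∩zone Q∩zone R| = 6.
|zone P ∪ zone Q ∪ zone R| = 66 − 24 + 6 = 48.00.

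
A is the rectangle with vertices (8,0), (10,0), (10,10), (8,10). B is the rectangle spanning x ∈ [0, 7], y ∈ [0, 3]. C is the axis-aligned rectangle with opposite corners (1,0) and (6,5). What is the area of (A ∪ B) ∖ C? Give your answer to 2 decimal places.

|A ∪ B| = 41.
|(A ∪ B) ∩ C| = 15.
|(A ∪ B) ∖ C| = 41 − 15 = 26.00.

26.00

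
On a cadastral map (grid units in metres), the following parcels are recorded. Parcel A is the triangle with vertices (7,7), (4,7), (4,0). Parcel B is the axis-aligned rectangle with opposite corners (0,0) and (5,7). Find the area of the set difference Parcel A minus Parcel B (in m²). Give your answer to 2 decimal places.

4.67

|Parcel A| = 10.5, |Parcel A∩Parcel B| = 5.8333.
|Parcel A ∖ Parcel B| = |Parcel A| − |Parcel A∩Parcel B| = 10.5 − 5.8333 = 4.67.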